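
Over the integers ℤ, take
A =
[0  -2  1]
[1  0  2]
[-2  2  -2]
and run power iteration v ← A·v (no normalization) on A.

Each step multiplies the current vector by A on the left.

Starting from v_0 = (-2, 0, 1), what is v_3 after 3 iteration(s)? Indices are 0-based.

v_0 = (-2, 0, 1).
v_1 = A·v_0 = (1, 0, 2).
v_2 = A·v_1 = (2, 5, -6).
v_3 = A·v_2 = (-16, -10, 18).

v_3 = (-16, -10, 18)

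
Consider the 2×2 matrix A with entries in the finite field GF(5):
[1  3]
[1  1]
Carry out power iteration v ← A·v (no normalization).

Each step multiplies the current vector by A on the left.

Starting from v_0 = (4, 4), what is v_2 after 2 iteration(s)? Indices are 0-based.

v_2 = (0, 4)

v_0 = (4, 4).
v_1 = A·v_0 = (1, 3).
v_2 = A·v_1 = (0, 4).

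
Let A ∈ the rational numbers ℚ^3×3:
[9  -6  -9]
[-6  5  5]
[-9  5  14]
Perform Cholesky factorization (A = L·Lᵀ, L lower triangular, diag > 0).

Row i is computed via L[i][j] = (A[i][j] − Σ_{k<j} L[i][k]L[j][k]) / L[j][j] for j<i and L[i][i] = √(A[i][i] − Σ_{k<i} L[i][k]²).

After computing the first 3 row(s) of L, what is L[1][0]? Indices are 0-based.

L[1][0] = -2

Step 1: L[0][0] = √(9) = 3.
  L[1][0] = (-6) / L[0][0] = -2.
Step 2: L[1][1] = √(1) = 1.
  L[2][0] = (-9) / L[0][0] = -3.
  L[2][1] = (-1) / L[1][1] = -1.
Step 3: L[2][2] = √(4) = 2.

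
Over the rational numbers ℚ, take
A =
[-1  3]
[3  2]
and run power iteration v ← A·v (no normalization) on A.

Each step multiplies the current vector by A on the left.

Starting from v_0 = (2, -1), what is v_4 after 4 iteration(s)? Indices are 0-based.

v_4 = (149, -40)

v_0 = (2, -1).
v_1 = A·v_0 = (-5, 4).
v_2 = A·v_1 = (17, -7).
v_3 = A·v_2 = (-38, 37).
v_4 = A·v_3 = (149, -40).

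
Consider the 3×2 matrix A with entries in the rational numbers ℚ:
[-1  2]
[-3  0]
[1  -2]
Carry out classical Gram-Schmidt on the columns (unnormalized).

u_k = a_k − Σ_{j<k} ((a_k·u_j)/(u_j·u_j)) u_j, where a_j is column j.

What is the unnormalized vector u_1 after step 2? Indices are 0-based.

u_1 = (18/11, -12/11, -18/11)

Step 1: u_0 = a_0 = (-1, -3, 1).
Step 2: u_1 = a_1 − (-4/11)·u_0 = (18/11, -12/11, -18/11).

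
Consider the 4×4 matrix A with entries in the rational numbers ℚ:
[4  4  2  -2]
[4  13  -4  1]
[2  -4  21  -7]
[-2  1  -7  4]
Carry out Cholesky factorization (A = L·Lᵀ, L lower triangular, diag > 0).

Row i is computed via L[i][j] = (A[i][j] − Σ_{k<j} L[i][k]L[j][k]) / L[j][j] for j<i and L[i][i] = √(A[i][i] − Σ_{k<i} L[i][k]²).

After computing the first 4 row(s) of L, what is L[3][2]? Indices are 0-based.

Step 1: L[0][0] = √(4) = 2.
  L[1][0] = (4) / L[0][0] = 2.
Step 2: L[1][1] = √(9) = 3.
  L[2][0] = (2) / L[0][0] = 1.
  L[2][1] = (-6) / L[1][1] = -2.
Step 3: L[2][2] = √(16) = 4.
  L[3][0] = (-2) / L[0][0] = -1.
  L[3][1] = (3) / L[1][1] = 1.
  L[3][2] = (-4) / L[2][2] = -1.
Step 4: L[3][3] = √(1) = 1.

L[3][2] = -1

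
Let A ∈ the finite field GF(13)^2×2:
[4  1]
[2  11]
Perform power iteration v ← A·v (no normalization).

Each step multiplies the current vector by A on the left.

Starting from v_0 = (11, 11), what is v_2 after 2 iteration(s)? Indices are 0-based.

v_2 = (12, 6)

v_0 = (11, 11).
v_1 = A·v_0 = (3, 0).
v_2 = A·v_1 = (12, 6).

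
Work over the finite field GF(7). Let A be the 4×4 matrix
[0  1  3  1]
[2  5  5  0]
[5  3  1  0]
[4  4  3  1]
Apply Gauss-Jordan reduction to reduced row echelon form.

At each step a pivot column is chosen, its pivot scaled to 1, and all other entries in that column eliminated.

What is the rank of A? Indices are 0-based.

rank = 4

[1] R0 <-> R1
[1] R0 /= 2  ⇒  (1, 6, 6, 0)
     R2 -= 5·R0  ⇒  (0, 1, 6, 0)
     R3 -= 4·R0  ⇒  (0, 1, 0, 1)
[2] R1 /= 1  ⇒  (0, 1, 3, 1)
     R0 -= 6·R1  ⇒  (1, 0, 2, 1)
     R2 -= 1·R1  ⇒  (0, 0, 3, 6)
     R3 -= 1·R1  ⇒  (0, 0, 4, 0)
[3] R2 /= 3  ⇒  (0, 0, 1, 2)
     R0 -= 2·R2  ⇒  (1, 0, 0, 4)
     R1 -= 3·R2  ⇒  (0, 1, 0, 2)
     R3 -= 4·R2  ⇒  (0, 0, 0, 6)
[4] R3 /= 6  ⇒  (0, 0, 0, 1)
     R0 -= 4·R3  ⇒  (1, 0, 0, 0)
     R1 -= 2·R3  ⇒  (0, 1, 0, 0)
     R2 -= 2·R3  ⇒  (0, 0, 1, 0)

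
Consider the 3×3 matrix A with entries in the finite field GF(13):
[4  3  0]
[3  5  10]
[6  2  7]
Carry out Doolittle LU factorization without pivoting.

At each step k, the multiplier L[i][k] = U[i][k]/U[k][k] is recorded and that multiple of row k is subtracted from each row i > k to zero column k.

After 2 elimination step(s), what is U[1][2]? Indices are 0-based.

Step 1: pivot at (0,0) is 4.
  row1 ← row1 − (4)·row0  ⇒  L[1][0]=4, U row1=(0, 6, 10)
  row2 ← row2 − (8)·row0  ⇒  L[2][0]=8, U row2=(0, 4, 7)
Step 2: pivot at (1,1) is 6.
  row2 ← row2 − (5)·row1  ⇒  L[2][1]=5, U row2=(0, 0, 9)

U[1][2] = 10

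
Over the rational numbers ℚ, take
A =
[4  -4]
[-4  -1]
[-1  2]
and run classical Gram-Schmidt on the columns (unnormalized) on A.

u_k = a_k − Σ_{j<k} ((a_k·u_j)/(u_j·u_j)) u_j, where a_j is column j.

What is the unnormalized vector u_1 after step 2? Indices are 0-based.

Step 1: u_0 = a_0 = (4, -4, -1).
Step 2: u_1 = a_1 − (-14/33)·u_0 = (-76/33, -89/33, 52/33).

u_1 = (-76/33, -89/33, 52/33)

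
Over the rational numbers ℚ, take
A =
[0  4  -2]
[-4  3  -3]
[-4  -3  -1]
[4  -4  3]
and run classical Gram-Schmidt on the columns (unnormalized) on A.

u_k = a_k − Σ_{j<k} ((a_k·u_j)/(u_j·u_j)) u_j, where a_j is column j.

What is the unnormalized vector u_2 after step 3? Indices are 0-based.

Step 1: u_0 = a_0 = (0, -4, -4, 4).
Step 2: u_1 = a_1 − (-1/3)·u_0 = (4, 5/3, -13/3, -8/3).
Step 3: u_2 = a_2 − (7/12)·u_0 − (-25/67)·u_1 = (-34/67, -3/67, -19/67, -22/67).

u_2 = (-34/67, -3/67, -19/67, -22/67)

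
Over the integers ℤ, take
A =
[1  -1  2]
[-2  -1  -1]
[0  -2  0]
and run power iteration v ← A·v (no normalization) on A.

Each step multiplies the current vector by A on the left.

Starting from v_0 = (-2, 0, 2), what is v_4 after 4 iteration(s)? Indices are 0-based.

v_0 = (-2, 0, 2).
v_1 = A·v_0 = (2, 2, 0).
v_2 = A·v_1 = (0, -6, -4).
v_3 = A·v_2 = (-2, 10, 12).
v_4 = A·v_3 = (12, -18, -20).

v_4 = (12, -18, -20)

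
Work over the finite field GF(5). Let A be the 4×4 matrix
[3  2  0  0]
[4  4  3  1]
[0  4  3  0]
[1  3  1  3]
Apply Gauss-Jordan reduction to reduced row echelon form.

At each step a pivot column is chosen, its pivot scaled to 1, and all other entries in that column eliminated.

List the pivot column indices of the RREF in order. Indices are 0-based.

pivot columns: 0, 1, 2, 3

[1] R0 /= 3  ⇒  (1, 4, 0, 0)
     R1 -= 4·R0  ⇒  (0, 3, 3, 1)
     R3 -= 1·R0  ⇒  (0, 4, 1, 3)
[2] R1 /= 3  ⇒  (0, 1, 1, 2)
     R0 -= 4·R1  ⇒  (1, 0, 1, 2)
     R2 -= 4·R1  ⇒  (0, 0, 4, 2)
     R3 -= 4·R1  ⇒  (0, 0, 2, 0)
[3] R2 /= 4  ⇒  (0, 0, 1, 3)
     R0 -= 1·R2  ⇒  (1, 0, 0, 4)
     R1 -= 1·R2  ⇒  (0, 1, 0, 4)
     R3 -= 2·R2  ⇒  (0, 0, 0, 4)
[4] R3 /= 4  ⇒  (0, 0, 0, 1)
     R0 -= 4·R3  ⇒  (1, 0, 0, 0)
     R1 -= 4·R3  ⇒  (0, 1, 0, 0)
     R2 -= 3·R3  ⇒  (0, 0, 1, 0)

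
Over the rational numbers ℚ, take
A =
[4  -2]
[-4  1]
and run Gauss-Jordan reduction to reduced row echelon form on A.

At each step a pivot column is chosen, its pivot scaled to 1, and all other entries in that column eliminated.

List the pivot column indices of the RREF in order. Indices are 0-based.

[1] R0 /= 4  ⇒  (1, -1/2)
     R1 -= -4·R0  ⇒  (0, -1)
[2] R1 /= -1  ⇒  (0, 1)
     R0 -= -1/2·R1  ⇒  (1, 0)

pivot columns: 0, 1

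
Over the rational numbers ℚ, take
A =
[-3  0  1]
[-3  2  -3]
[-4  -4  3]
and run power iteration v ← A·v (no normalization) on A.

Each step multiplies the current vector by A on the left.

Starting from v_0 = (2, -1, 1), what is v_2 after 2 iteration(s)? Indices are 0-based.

v_0 = (2, -1, 1).
v_1 = A·v_0 = (-5, -11, -1).
v_2 = A·v_1 = (14, -4, 61).

v_2 = (14, -4, 61)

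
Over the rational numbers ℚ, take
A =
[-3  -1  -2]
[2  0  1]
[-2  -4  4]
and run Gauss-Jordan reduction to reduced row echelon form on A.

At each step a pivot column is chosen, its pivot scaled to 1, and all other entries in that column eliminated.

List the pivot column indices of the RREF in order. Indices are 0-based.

[1] R0 /= -3  ⇒  (1, 1/3, 2/3)
     R1 -= 2·R0  ⇒  (0, -2/3, -1/3)
     R2 -= -2·R0  ⇒  (0, -10/3, 16/3)
[2] R1 /= -2/3  ⇒  (0, 1, 1/2)
     R0 -= 1/3·R1  ⇒  (1, 0, 1/2)
     R2 -= -10/3·R1  ⇒  (0, 0, 7)
[3] R2 /= 7  ⇒  (0, 0, 1)
     R0 -= 1/2·R2  ⇒  (1, 0, 0)
     R1 -= 1/2·R2  ⇒  (0, 1, 0)

pivot columns: 0, 1, 2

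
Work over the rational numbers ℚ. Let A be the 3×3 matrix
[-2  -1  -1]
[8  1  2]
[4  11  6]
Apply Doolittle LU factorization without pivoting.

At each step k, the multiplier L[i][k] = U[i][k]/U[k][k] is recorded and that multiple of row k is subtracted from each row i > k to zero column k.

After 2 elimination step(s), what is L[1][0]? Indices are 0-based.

k=0: U[0][0]=-2
  eliminate (1,0): mult=-4, new row 1: (0, -3, -2); set L[1][0]=-4
  eliminate (2,0): mult=-2, new row 2: (0, 9, 4); set L[2][0]=-2
k=1: U[1][1]=-3
  eliminate (2,1): mult=-3, new row 2: (0, 0, -2); set L[2][1]=-3

L[1][0] = -4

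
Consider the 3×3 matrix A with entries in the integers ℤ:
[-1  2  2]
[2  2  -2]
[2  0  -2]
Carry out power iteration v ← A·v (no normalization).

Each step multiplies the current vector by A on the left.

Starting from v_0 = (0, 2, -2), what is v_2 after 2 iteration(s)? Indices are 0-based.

v_0 = (0, 2, -2).
v_1 = A·v_0 = (0, 8, 4).
v_2 = A·v_1 = (24, 8, -8).

v_2 = (24, 8, -8)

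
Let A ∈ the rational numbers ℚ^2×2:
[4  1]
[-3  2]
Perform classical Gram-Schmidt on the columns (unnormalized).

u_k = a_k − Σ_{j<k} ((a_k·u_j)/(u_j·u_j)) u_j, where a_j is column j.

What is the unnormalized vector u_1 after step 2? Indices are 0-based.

u_1 = (33/25, 44/25)

Step 1: u_0 = a_0 = (4, -3).
Step 2: u_1 = a_1 − (-2/25)·u_0 = (33/25, 44/25).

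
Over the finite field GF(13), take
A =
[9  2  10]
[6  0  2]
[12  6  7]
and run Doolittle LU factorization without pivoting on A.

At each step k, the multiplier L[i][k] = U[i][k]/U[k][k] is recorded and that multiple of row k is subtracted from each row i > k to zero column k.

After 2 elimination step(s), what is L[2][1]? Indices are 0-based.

Step 1: pivot at (0,0) is 9.
  row1 ← row1 − (5)·row0  ⇒  L[1][0]=5, U row1=(0, 3, 4)
  row2 ← row2 − (10)·row0  ⇒  L[2][0]=10, U row2=(0, 12, 11)
Step 2: pivot at (1,1) is 3.
  row2 ← row2 − (4)·row1  ⇒  L[2][1]=4, U row2=(0, 0, 8)

L[2][1] = 4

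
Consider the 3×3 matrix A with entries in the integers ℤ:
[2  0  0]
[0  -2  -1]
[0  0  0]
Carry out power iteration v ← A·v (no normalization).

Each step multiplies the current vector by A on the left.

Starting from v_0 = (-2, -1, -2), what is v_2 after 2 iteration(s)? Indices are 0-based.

v_0 = (-2, -1, -2).
v_1 = A·v_0 = (-4, 4, 0).
v_2 = A·v_1 = (-8, -8, 0).

v_2 = (-8, -8, 0)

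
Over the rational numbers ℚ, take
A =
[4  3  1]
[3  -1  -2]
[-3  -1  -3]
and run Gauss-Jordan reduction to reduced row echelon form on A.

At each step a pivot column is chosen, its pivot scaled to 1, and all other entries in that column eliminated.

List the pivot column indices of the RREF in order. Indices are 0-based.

pivot columns: 0, 1, 2

step 1: normalize row 0 (÷4) = (1, 3/4, 1/4)
  row 1: subtract 3×row0 = (0, -13/4, -11/4)
  row 2: subtract -3×row0 = (0, 5/4, -9/4)
step 2: normalize row 1 (÷-13/4) = (0, 1, 11/13)
  row 0: subtract 3/4×row1 = (1, 0, -5/13)
  row 2: subtract 5/4×row1 = (0, 0, -43/13)
step 3: normalize row 2 (÷-43/13) = (0, 0, 1)
  row 0: subtract -5/13×row2 = (1, 0, 0)
  row 1: subtract 11/13×row2 = (0, 1, 0)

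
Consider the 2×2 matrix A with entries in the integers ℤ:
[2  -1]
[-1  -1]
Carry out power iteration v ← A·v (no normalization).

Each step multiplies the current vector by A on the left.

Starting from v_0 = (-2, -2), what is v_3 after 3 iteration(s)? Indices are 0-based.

v_3 = (-14, 10)

v_0 = (-2, -2).
v_1 = A·v_0 = (-2, 4).
v_2 = A·v_1 = (-8, -2).
v_3 = A·v_2 = (-14, 10).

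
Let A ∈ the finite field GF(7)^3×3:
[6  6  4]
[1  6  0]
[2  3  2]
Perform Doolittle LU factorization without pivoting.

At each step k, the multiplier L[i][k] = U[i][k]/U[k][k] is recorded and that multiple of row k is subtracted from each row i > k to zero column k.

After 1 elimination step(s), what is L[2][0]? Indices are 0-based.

L[2][0] = 5

k=0: U[0][0]=6
  eliminate (1,0): mult=6, new row 1: (0, 5, 4); set L[1][0]=6
  eliminate (2,0): mult=5, new row 2: (0, 1, 3); set L[2][0]=5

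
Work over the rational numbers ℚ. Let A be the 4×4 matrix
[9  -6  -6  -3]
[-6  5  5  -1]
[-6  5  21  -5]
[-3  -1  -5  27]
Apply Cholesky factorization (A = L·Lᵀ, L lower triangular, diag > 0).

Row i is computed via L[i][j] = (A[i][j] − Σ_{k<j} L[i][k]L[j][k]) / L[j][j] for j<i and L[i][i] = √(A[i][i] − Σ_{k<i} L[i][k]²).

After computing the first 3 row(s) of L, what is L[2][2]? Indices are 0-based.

L[2][2] = 4

Step 1: L[0][0] = √(9) = 3.
  L[1][0] = (-6) / L[0][0] = -2.
Step 2: L[1][1] = √(1) = 1.
  L[2][0] = (-6) / L[0][0] = -2.
  L[2][1] = (1) / L[1][1] = 1.
Step 3: L[2][2] = √(16) = 4.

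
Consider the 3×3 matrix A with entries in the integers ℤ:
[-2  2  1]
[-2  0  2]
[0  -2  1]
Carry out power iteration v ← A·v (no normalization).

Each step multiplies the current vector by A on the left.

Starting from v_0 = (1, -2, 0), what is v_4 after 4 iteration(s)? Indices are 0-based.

v_0 = (1, -2, 0).
v_1 = A·v_0 = (-6, -2, 4).
v_2 = A·v_1 = (12, 20, 8).
v_3 = A·v_2 = (24, -8, -32).
v_4 = A·v_3 = (-96, -112, -16).

v_4 = (-96, -112, -16)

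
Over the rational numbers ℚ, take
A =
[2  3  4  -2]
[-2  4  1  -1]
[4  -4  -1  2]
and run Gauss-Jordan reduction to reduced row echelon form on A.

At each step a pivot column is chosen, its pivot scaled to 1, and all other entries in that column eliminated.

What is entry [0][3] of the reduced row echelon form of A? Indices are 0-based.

M[0][3] = 1/2

[1] R0 /= 2  ⇒  (1, 3/2, 2, -1)
     R1 -= -2·R0  ⇒  (0, 7, 5, -3)
     R2 -= 4·R0  ⇒  (0, -10, -9, 6)
[2] R1 /= 7  ⇒  (0, 1, 5/7, -3/7)
     R0 -= 3/2·R1  ⇒  (1, 0, 13/14, -5/14)
     R2 -= -10·R1  ⇒  (0, 0, -13/7, 12/7)
[3] R2 /= -13/7  ⇒  (0, 0, 1, -12/13)
     R0 -= 13/14·R2  ⇒  (1, 0, 0, 1/2)
     R1 -= 5/7·R2  ⇒  (0, 1, 0, 3/13)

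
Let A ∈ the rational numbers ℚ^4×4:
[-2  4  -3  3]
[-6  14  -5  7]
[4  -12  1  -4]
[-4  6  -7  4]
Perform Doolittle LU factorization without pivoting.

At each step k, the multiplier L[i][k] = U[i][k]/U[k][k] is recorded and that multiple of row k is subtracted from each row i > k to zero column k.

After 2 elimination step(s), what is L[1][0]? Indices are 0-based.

L[1][0] = 3

k=0: U[0][0]=-2
  eliminate (1,0): mult=3, new row 1: (0, 2, 4, -2); set L[1][0]=3
  eliminate (2,0): mult=-2, new row 2: (0, -4, -5, 2); set L[2][0]=-2
  eliminate (3,0): mult=2, new row 3: (0, -2, -1, -2); set L[3][0]=2
k=1: U[1][1]=2
  eliminate (2,1): mult=-2, new row 2: (0, 0, 3, -2); set L[2][1]=-2
  eliminate (3,1): mult=-1, new row 3: (0, 0, 3, -4); set L[3][1]=-1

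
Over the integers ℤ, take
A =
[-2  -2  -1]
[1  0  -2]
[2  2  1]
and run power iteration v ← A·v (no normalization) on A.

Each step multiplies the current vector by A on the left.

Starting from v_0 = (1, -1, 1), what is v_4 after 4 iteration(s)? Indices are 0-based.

v_0 = (1, -1, 1).
v_1 = A·v_0 = (-1, -1, 1).
v_2 = A·v_1 = (3, -3, -3).
v_3 = A·v_2 = (3, 9, -3).
v_4 = A·v_3 = (-21, 9, 21).

v_4 = (-21, 9, 21)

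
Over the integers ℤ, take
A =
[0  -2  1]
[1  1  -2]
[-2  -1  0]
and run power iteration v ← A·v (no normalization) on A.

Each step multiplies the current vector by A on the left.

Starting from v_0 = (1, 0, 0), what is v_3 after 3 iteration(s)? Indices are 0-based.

v_0 = (1, 0, 0).
v_1 = A·v_0 = (0, 1, -2).
v_2 = A·v_1 = (-4, 5, -1).
v_3 = A·v_2 = (-11, 3, 3).

v_3 = (-11, 3, 3)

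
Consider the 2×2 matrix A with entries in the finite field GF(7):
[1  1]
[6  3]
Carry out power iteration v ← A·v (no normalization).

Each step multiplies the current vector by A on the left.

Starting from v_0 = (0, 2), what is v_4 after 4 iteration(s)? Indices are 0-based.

v_0 = (0, 2).
v_1 = A·v_0 = (2, 6).
v_2 = A·v_1 = (1, 2).
v_3 = A·v_2 = (3, 5).
v_4 = A·v_3 = (1, 5).

v_4 = (1, 5)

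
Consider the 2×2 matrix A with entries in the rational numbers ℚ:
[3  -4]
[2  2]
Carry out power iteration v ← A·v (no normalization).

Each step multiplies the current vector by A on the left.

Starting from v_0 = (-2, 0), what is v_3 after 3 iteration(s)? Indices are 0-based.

v_3 = (74, -44)

v_0 = (-2, 0).
v_1 = A·v_0 = (-6, -4).
v_2 = A·v_1 = (-2, -20).
v_3 = A·v_2 = (74, -44).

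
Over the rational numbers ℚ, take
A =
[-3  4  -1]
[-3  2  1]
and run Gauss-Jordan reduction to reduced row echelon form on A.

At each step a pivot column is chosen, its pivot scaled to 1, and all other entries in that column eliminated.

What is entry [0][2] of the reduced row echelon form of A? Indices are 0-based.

[1] R0 /= -3  ⇒  (1, -4/3, 1/3)
     R1 -= -3·R0  ⇒  (0, -2, 2)
[2] R1 /= -2  ⇒  (0, 1, -1)
     R0 -= -4/3·R1  ⇒  (1, 0, -1)

M[0][2] = -1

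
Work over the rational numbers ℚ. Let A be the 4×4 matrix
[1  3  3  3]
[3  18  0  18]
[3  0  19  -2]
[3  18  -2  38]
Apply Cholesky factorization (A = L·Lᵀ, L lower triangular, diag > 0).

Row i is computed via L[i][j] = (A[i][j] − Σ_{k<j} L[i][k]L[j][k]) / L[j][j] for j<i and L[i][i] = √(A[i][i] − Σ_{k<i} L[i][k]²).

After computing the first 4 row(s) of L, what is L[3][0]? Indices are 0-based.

Step 1: L[0][0] = √(1) = 1.
  L[1][0] = (3) / L[0][0] = 3.
Step 2: L[1][1] = √(9) = 3.
  L[2][0] = (3) / L[0][0] = 3.
  L[2][1] = (-9) / L[1][1] = -3.
Step 3: L[2][2] = √(1) = 1.
  L[3][0] = (3) / L[0][0] = 3.
  L[3][1] = (9) / L[1][1] = 3.
  L[3][2] = (-2) / L[2][2] = -2.
Step 4: L[3][3] = √(16) = 4.

L[3][0] = 3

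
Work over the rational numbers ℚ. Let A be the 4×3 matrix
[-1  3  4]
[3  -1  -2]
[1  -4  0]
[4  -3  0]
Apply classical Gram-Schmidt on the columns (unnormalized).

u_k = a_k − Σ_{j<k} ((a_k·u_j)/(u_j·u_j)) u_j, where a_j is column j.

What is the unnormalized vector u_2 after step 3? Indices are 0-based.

u_2 = (1328/461, -638/461, 674/461, 642/461)

Step 1: u_0 = a_0 = (-1, 3, 1, 4).
Step 2: u_1 = a_1 − (-22/27)·u_0 = (59/27, 13/9, -86/27, 7/27).
Step 3: u_2 = a_2 − (-10/27)·u_0 − (158/461)·u_1 = (1328/461, -638/461, 674/461, 642/461).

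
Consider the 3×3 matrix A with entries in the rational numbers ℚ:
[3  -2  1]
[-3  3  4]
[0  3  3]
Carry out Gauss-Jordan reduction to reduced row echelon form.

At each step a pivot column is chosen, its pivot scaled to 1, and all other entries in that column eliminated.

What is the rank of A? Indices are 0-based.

step 1: normalize row 0 (÷3) = (1, -2/3, 1/3)
  row 1: subtract -3×row0 = (0, 1, 5)
step 2: normalize row 1 (÷1) = (0, 1, 5)
  row 0: subtract -2/3×row1 = (1, 0, 11/3)
  row 2: subtract 3×row1 = (0, 0, -12)
step 3: normalize row 2 (÷-12) = (0, 0, 1)
  row 0: subtract 11/3×row2 = (1, 0, 0)
  row 1: subtract 5×row2 = (0, 1, 0)

rank = 3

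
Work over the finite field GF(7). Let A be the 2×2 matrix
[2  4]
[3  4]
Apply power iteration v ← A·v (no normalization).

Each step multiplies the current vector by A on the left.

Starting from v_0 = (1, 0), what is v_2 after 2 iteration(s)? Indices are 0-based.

v_2 = (2, 4)

v_0 = (1, 0).
v_1 = A·v_0 = (2, 3).
v_2 = A·v_1 = (2, 4).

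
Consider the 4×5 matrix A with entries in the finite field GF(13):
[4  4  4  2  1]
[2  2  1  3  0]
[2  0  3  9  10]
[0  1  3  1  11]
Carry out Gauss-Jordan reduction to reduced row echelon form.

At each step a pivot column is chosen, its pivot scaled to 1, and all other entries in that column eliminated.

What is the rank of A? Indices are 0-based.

rank = 4

pivot(0,0)=4: scale R0 → (1, 1, 1, 7, 10)
  clear (1,0): R1 −= (2)R0 → (0, 0, 12, 2, 6)
  clear (2,0): R2 −= (2)R0 → (0, 11, 1, 8, 3)
pivot(1,1): swap R1↔R2
pivot(1,1)=11: scale R1 → (0, 1, 6, 9, 5)
  clear (0,1): R0 −= (1)R1 → (1, 0, 8, 11, 5)
  clear (3,1): R3 −= (1)R1 → (0, 0, 10, 5, 6)
pivot(2,2)=12: scale R2 → (0, 0, 1, 11, 7)
  clear (0,2): R0 −= (8)R2 → (1, 0, 0, 1, 1)
  clear (1,2): R1 −= (6)R2 → (0, 1, 0, 8, 2)
  clear (3,2): R3 −= (10)R2 → (0, 0, 0, 12, 1)
pivot(3,3)=12: scale R3 → (0, 0, 0, 1, 12)
  clear (0,3): R0 −= (1)R3 → (1, 0, 0, 0, 2)
  clear (1,3): R1 −= (8)R3 → (0, 1, 0, 0, 10)
  clear (2,3): R2 −= (11)R3 → (0, 0, 1, 0, 5)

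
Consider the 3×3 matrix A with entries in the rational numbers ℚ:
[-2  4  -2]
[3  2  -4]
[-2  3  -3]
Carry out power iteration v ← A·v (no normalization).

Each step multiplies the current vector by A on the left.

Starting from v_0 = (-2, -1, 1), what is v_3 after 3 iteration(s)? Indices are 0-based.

v_0 = (-2, -1, 1).
v_1 = A·v_0 = (-2, -12, -2).
v_2 = A·v_1 = (-40, -22, -26).
v_3 = A·v_2 = (44, -60, 92).

v_3 = (44, -60, 92)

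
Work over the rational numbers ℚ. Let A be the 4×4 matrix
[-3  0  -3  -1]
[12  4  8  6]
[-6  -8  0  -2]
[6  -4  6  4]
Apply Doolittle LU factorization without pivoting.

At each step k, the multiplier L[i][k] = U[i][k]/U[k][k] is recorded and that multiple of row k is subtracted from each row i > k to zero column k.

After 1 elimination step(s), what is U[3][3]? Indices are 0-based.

U[3][3] = 2

[col 0] pivot -3
  R1 -= -4*R0 → (0, 4, -4, 2)  (L[1][0] := -4)
  R2 -= 2*R0 → (0, -8, 6, 0)  (L[2][0] := 2)
  R3 -= -2*R0 → (0, -4, 0, 2)  (L[3][0] := -2)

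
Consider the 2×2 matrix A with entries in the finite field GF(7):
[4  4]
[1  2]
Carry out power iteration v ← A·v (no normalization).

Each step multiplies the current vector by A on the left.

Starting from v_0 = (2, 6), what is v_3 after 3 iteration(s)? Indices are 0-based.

v_0 = (2, 6).
v_1 = A·v_0 = (4, 0).
v_2 = A·v_1 = (2, 4).
v_3 = A·v_2 = (3, 3).

v_3 = (3, 3)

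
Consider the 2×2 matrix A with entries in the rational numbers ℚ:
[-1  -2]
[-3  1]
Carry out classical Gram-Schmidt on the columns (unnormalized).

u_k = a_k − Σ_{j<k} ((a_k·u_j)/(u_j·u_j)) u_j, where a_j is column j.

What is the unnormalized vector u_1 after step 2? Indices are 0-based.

u_1 = (-21/10, 7/10)

Step 1: u_0 = a_0 = (-1, -3).
Step 2: u_1 = a_1 − (-1/10)·u_0 = (-21/10, 7/10).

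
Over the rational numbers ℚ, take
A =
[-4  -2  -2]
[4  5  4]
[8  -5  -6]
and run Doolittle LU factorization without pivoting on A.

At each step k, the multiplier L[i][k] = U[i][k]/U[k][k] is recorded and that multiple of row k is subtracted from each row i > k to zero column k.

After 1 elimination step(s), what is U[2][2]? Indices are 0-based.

Step 1: pivot at (0,0) is -4.
  row1 ← row1 − (-1)·row0  ⇒  L[1][0]=-1, U row1=(0, 3, 2)
  row2 ← row2 − (-2)·row0  ⇒  L[2][0]=-2, U row2=(0, -9, -10)

U[2][2] = -10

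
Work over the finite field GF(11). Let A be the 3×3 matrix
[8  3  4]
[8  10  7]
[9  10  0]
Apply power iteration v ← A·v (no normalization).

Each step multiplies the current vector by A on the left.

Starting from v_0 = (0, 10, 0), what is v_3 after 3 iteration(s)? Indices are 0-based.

v_3 = (6, 5, 8)

v_0 = (0, 10, 0).
v_1 = A·v_0 = (8, 1, 1).
v_2 = A·v_1 = (5, 4, 5).
v_3 = A·v_2 = (6, 5, 8).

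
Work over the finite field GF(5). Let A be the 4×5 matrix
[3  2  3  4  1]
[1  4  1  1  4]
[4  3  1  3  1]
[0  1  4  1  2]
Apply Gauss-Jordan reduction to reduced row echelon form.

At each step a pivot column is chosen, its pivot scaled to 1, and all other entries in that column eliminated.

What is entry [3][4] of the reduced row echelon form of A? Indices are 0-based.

pivot(0,0)=3: scale R0 → (1, 4, 1, 3, 2)
  clear (1,0): R1 −= (1)R0 → (0, 0, 0, 3, 2)
  clear (2,0): R2 −= (4)R0 → (0, 2, 2, 1, 3)
pivot(1,1): swap R1↔R2
pivot(1,1)=2: scale R1 → (0, 1, 1, 3, 4)
  clear (0,1): R0 −= (4)R1 → (1, 0, 2, 1, 1)
  clear (3,1): R3 −= (1)R1 → (0, 0, 3, 3, 3)
pivot(2,2): swap R2↔R3
pivot(2,2)=3: scale R2 → (0, 0, 1, 1, 1)
  clear (0,2): R0 −= (2)R2 → (1, 0, 0, 4, 4)
  clear (1,2): R1 −= (1)R2 → (0, 1, 0, 2, 3)
pivot(3,3)=3: scale R3 → (0, 0, 0, 1, 4)
  clear (0,3): R0 −= (4)R3 → (1, 0, 0, 0, 3)
  clear (1,3): R1 −= (2)R3 → (0, 1, 0, 0, 0)
  clear (2,3): R2 −= (1)R3 → (0, 0, 1, 0, 2)

M[3][4] = 4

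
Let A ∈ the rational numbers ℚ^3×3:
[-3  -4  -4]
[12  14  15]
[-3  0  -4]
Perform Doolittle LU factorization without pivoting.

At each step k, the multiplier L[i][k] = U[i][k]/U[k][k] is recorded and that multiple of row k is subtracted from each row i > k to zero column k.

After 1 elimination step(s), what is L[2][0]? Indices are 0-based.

Step 1: pivot at (0,0) is -3.
  row1 ← row1 − (-4)·row0  ⇒  L[1][0]=-4, U row1=(0, -2, -1)
  row2 ← row2 − (1)·row0  ⇒  L[2][0]=1, U row2=(0, 4, 0)

L[2][0] = 1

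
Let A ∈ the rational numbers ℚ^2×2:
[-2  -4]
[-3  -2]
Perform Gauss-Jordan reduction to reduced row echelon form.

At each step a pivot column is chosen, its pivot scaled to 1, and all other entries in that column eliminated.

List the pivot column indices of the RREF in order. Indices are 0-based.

step 1: normalize row 0 (÷-2) = (1, 2)
  row 1: subtract -3×row0 = (0, 4)
step 2: normalize row 1 (÷4) = (0, 1)
  row 0: subtract 2×row1 = (1, 0)

pivot columns: 0, 1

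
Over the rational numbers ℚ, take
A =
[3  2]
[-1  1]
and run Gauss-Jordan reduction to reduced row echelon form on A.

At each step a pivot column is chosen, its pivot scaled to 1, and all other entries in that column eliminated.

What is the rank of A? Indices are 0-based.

rank = 2

[1] R0 /= 3  ⇒  (1, 2/3)
     R1 -= -1·R0  ⇒  (0, 5/3)
[2] R1 /= 5/3  ⇒  (0, 1)
     R0 -= 2/3·R1  ⇒  (1, 0)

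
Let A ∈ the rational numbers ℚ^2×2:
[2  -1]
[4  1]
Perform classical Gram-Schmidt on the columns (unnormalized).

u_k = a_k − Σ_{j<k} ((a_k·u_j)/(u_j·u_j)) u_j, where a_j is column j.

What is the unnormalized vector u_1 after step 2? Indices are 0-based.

Step 1: u_0 = a_0 = (2, 4).
Step 2: u_1 = a_1 − (1/10)·u_0 = (-6/5, 3/5).

u_1 = (-6/5, 3/5)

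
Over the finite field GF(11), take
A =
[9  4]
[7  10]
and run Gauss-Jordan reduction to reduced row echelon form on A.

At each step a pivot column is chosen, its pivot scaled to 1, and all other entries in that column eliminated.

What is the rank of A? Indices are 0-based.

rank = 2

pivot(0,0)=9: scale R0 → (1, 9)
  clear (1,0): R1 −= (7)R0 → (0, 2)
pivot(1,1)=2: scale R1 → (0, 1)
  clear (0,1): R0 −= (9)R1 → (1, 0)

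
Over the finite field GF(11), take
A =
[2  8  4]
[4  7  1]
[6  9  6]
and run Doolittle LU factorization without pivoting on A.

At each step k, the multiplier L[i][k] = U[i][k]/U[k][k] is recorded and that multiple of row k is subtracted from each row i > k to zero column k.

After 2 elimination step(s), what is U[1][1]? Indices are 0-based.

U[1][1] = 2

Step 1: pivot at (0,0) is 2.
  row1 ← row1 − (2)·row0  ⇒  L[1][0]=2, U row1=(0, 2, 4)
  row2 ← row2 − (3)·row0  ⇒  L[2][0]=3, U row2=(0, 7, 5)
Step 2: pivot at (1,1) is 2.
  row2 ← row2 − (9)·row1  ⇒  L[2][1]=9, U row2=(0, 0, 2)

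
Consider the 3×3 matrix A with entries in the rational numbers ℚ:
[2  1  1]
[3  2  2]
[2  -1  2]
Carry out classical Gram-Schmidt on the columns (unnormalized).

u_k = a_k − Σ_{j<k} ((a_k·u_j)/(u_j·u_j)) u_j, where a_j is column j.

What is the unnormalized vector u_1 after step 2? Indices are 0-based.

Step 1: u_0 = a_0 = (2, 3, 2).
Step 2: u_1 = a_1 − (6/17)·u_0 = (5/17, 16/17, -29/17).

u_1 = (5/17, 16/17, -29/17)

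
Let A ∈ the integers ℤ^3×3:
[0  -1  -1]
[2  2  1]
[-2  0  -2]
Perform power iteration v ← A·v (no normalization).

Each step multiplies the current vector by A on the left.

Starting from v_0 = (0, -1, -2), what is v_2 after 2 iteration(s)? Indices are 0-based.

v_2 = (0, 2, -14)

v_0 = (0, -1, -2).
v_1 = A·v_0 = (3, -4, 4).
v_2 = A·v_1 = (0, 2, -14).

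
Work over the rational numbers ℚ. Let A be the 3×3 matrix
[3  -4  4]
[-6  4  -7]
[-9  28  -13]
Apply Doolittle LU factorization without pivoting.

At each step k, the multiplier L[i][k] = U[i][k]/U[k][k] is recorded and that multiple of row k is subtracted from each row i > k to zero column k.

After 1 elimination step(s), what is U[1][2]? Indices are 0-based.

U[1][2] = 1

k=0: U[0][0]=3
  eliminate (1,0): mult=-2, new row 1: (0, -4, 1); set L[1][0]=-2
  eliminate (2,0): mult=-3, new row 2: (0, 16, -1); set L[2][0]=-3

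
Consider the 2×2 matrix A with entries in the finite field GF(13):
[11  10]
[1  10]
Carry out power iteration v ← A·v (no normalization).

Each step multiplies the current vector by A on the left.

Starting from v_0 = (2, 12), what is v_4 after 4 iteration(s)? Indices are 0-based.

v_0 = (2, 12).
v_1 = A·v_0 = (12, 5).
v_2 = A·v_1 = (0, 10).
v_3 = A·v_2 = (9, 9).
v_4 = A·v_3 = (7, 8).

v_4 = (7, 8)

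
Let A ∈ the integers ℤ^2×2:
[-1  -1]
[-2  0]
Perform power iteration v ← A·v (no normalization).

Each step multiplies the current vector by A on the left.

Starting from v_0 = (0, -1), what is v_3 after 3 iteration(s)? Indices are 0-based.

v_0 = (0, -1).
v_1 = A·v_0 = (1, 0).
v_2 = A·v_1 = (-1, -2).
v_3 = A·v_2 = (3, 2).

v_3 = (3, 2)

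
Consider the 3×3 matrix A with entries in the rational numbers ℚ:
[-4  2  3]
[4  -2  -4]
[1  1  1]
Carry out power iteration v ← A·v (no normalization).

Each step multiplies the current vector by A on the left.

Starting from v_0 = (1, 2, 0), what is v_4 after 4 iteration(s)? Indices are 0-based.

v_0 = (1, 2, 0).
v_1 = A·v_0 = (0, 0, 3).
v_2 = A·v_1 = (9, -12, 3).
v_3 = A·v_2 = (-51, 48, 0).
v_4 = A·v_3 = (300, -300, -3).

v_4 = (300, -300, -3)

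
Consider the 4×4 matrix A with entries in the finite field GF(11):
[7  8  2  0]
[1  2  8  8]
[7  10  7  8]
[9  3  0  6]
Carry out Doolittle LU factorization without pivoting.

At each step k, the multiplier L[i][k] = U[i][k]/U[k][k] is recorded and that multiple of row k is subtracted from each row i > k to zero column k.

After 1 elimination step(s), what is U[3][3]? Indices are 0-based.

[col 0] pivot 7
  R1 -= 8*R0 → (0, 4, 3, 8)  (L[1][0] := 8)
  R2 -= 1*R0 → (0, 2, 5, 8)  (L[2][0] := 1)
  R3 -= 6*R0 → (0, 10, 10, 6)  (L[3][0] := 6)

U[3][3] = 6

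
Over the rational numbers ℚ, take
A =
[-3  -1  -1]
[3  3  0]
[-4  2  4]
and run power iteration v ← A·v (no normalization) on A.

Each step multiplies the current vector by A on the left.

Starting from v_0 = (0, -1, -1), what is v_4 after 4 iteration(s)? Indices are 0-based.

v_0 = (0, -1, -1).
v_1 = A·v_0 = (2, -3, -6).
v_2 = A·v_1 = (3, -3, -38).
v_3 = A·v_2 = (32, 0, -170).
v_4 = A·v_3 = (74, 96, -808).

v_4 = (74, 96, -808)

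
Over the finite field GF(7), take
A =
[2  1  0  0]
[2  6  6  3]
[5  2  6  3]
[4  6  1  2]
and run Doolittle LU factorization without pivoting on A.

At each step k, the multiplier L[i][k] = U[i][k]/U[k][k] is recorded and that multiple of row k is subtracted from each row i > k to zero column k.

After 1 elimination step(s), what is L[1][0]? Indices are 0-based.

k=0: U[0][0]=2
  eliminate (1,0): mult=1, new row 1: (0, 5, 6, 3); set L[1][0]=1
  eliminate (2,0): mult=6, new row 2: (0, 3, 6, 3); set L[2][0]=6
  eliminate (3,0): mult=2, new row 3: (0, 4, 1, 2); set L[3][0]=2

L[1][0] = 1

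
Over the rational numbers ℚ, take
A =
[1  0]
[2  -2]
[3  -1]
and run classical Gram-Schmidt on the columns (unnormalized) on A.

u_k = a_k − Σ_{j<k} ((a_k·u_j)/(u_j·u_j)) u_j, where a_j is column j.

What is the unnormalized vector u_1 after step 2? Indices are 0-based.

Step 1: u_0 = a_0 = (1, 2, 3).
Step 2: u_1 = a_1 − (-1/2)·u_0 = (1/2, -1, 1/2).

u_1 = (1/2, -1, 1/2)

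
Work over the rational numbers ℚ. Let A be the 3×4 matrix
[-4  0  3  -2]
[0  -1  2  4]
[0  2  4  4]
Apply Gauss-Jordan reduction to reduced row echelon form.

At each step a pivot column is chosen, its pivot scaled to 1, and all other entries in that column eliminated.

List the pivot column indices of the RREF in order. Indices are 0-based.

pivot columns: 0, 1, 2

step 1: normalize row 0 (÷-4) = (1, 0, -3/4, 1/2)
step 2: normalize row 1 (÷-1) = (0, 1, -2, -4)
  row 2: subtract 2×row1 = (0, 0, 8, 12)
step 3: normalize row 2 (÷8) = (0, 0, 1, 3/2)
  row 0: subtract -3/4×row2 = (1, 0, 0, 13/8)
  row 1: subtract -2×row2 = (0, 1, 0, -1)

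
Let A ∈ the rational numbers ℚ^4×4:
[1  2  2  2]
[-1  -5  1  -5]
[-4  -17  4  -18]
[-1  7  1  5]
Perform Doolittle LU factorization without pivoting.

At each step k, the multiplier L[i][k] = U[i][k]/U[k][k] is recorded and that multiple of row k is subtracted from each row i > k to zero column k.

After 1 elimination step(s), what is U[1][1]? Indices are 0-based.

U[1][1] = -3

Step 1: pivot at (0,0) is 1.
  row1 ← row1 − (-1)·row0  ⇒  L[1][0]=-1, U row1=(0, -3, 3, -3)
  row2 ← row2 − (-4)·row0  ⇒  L[2][0]=-4, U row2=(0, -9, 12, -10)
  row3 ← row3 − (-1)·row0  ⇒  L[3][0]=-1, U row3=(0, 9, 3, 7)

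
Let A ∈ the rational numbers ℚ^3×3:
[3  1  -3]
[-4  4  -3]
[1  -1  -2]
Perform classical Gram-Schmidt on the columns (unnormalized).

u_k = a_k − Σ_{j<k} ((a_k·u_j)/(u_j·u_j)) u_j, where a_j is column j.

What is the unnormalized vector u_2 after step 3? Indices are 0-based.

Step 1: u_0 = a_0 = (3, -4, 1).
Step 2: u_1 = a_1 − (-7/13)·u_0 = (34/13, 24/13, -6/13).
Step 3: u_2 = a_2 − (1/26)·u_0 − (-81/68)·u_1 = (0, -11/17, -44/17).

u_2 = (0, -11/17, -44/17)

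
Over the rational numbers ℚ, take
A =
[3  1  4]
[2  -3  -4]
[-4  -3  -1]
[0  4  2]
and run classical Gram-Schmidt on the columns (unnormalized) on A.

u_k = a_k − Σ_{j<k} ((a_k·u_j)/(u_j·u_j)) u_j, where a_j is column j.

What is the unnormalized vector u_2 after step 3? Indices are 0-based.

u_2 = (1457/467, -1677/934, 1347/934, -488/467)

Step 1: u_0 = a_0 = (3, 2, -4, 0).
Step 2: u_1 = a_1 − (9/29)·u_0 = (2/29, -105/29, -51/29, 4).
Step 3: u_2 = a_2 − (8/29)·u_0 − (711/934)·u_1 = (1457/467, -1677/934, 1347/934, -488/467).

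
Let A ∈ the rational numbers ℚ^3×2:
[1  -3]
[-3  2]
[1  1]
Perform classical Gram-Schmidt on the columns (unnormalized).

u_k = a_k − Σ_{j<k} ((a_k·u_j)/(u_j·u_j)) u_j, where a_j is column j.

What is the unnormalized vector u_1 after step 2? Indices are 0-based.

Step 1: u_0 = a_0 = (1, -3, 1).
Step 2: u_1 = a_1 − (-8/11)·u_0 = (-25/11, -2/11, 19/11).

u_1 = (-25/11, -2/11, 19/11)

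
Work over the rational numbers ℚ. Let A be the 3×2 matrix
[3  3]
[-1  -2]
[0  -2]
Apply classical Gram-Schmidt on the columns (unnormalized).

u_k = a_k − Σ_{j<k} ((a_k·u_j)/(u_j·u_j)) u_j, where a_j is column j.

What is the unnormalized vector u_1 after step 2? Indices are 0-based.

u_1 = (-3/10, -9/10, -2)

Step 1: u_0 = a_0 = (3, -1, 0).
Step 2: u_1 = a_1 − (11/10)·u_0 = (-3/10, -9/10, -2).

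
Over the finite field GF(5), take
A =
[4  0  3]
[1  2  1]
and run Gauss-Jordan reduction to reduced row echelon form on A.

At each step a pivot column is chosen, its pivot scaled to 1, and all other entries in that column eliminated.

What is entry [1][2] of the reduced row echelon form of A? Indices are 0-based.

pivot(0,0)=4: scale R0 → (1, 0, 2)
  clear (1,0): R1 −= (1)R0 → (0, 2, 4)
pivot(1,1)=2: scale R1 → (0, 1, 2)

M[1][2] = 2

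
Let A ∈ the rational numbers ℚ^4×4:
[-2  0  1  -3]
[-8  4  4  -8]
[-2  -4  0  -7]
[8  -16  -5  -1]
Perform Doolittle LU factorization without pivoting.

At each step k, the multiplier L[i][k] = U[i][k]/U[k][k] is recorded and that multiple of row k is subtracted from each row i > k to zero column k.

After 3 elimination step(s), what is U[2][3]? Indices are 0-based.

k=0: U[0][0]=-2
  eliminate (1,0): mult=4, new row 1: (0, 4, 0, 4); set L[1][0]=4
  eliminate (2,0): mult=1, new row 2: (0, -4, -1, -4); set L[2][0]=1
  eliminate (3,0): mult=-4, new row 3: (0, -16, -1, -13); set L[3][0]=-4
k=1: U[1][1]=4
  eliminate (2,1): mult=-1, new row 2: (0, 0, -1, 0); set L[2][1]=-1
  eliminate (3,1): mult=-4, new row 3: (0, 0, -1, 3); set L[3][1]=-4
k=2: U[2][2]=-1
  eliminate (3,2): mult=1, new row 3: (0, 0, 0, 3); set L[3][2]=1

U[2][3] = 0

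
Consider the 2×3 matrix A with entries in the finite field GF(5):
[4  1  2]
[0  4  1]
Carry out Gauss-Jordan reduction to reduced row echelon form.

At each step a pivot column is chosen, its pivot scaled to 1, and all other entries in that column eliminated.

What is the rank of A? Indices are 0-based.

rank = 2

step 1: normalize row 0 (÷4) = (1, 4, 3)
step 2: normalize row 1 (÷4) = (0, 1, 4)
  row 0: subtract 4×row1 = (1, 0, 2)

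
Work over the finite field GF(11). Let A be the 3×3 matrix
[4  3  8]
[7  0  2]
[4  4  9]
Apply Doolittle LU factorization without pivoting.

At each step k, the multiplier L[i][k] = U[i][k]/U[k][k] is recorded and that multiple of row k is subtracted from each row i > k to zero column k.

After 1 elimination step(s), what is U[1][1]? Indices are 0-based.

Step 1: pivot at (0,0) is 4.
  row1 ← row1 − (10)·row0  ⇒  L[1][0]=10, U row1=(0, 3, 10)
  row2 ← row2 − (1)·row0  ⇒  L[2][0]=1, U row2=(0, 1, 1)

U[1][1] = 3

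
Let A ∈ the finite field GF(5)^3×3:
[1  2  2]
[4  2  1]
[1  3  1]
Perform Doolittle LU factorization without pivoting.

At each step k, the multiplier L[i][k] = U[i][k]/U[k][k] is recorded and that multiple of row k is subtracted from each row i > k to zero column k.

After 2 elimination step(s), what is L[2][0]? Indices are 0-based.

k=0: U[0][0]=1
  eliminate (1,0): mult=4, new row 1: (0, 4, 3); set L[1][0]=4
  eliminate (2,0): mult=1, new row 2: (0, 1, 4); set L[2][0]=1
k=1: U[1][1]=4
  eliminate (2,1): mult=4, new row 2: (0, 0, 2); set L[2][1]=4

L[2][0] = 1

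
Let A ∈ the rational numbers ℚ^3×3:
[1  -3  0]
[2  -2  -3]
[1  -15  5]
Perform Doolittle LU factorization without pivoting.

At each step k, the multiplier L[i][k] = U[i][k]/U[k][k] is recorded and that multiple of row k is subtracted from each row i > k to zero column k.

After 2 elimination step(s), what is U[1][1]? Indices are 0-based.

U[1][1] = 4

Step 1: pivot at (0,0) is 1.
  row1 ← row1 − (2)·row0  ⇒  L[1][0]=2, U row1=(0, 4, -3)
  row2 ← row2 − (1)·row0  ⇒  L[2][0]=1, U row2=(0, -12, 5)
Step 2: pivot at (1,1) is 4.
  row2 ← row2 − (-3)·row1  ⇒  L[2][1]=-3, U row2=(0, 0, -4)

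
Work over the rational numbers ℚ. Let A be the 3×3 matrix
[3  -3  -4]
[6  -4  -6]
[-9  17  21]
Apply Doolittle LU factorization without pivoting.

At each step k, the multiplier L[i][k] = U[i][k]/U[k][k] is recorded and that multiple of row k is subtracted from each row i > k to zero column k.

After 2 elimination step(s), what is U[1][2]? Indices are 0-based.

[col 0] pivot 3
  R1 -= 2*R0 → (0, 2, 2)  (L[1][0] := 2)
  R2 -= -3*R0 → (0, 8, 9)  (L[2][0] := -3)
[col 1] pivot 2
  R2 -= 4*R1 → (0, 0, 1)  (L[2][1] := 4)

U[1][2] = 2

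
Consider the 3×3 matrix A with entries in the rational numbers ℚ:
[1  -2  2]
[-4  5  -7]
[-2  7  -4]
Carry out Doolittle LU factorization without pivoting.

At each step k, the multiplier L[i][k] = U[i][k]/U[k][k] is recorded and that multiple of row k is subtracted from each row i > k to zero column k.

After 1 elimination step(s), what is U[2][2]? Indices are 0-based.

Step 1: pivot at (0,0) is 1.
  row1 ← row1 − (-4)·row0  ⇒  L[1][0]=-4, U row1=(0, -3, 1)
  row2 ← row2 − (-2)·row0  ⇒  L[2][0]=-2, U row2=(0, 3, 0)

U[2][2] = 0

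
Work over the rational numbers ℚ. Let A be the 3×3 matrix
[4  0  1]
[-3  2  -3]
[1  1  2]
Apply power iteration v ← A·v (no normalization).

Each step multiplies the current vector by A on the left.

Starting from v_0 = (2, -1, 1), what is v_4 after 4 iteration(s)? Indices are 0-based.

v_4 = (629, -937, -107)

v_0 = (2, -1, 1).
v_1 = A·v_0 = (9, -11, 3).
v_2 = A·v_1 = (39, -58, 4).
v_3 = A·v_2 = (160, -245, -11).
v_4 = A·v_3 = (629, -937, -107).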